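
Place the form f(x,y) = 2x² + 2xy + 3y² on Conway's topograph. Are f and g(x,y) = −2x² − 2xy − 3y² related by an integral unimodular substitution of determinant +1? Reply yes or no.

D₁ = -20, D₂ = -20
f: reduced (well bottom): (2,2,3) with a≤c, −a<b≤a
g is negative-definite; reduce −g:
−g: reduced (well bottom): (2,2,3) with a≤c, −a<b≤a
flip sign back: reduced form of g is (-2,-2,-3)
reduced forms (2, 2, 3) vs (-2, -2, -3) ⇒ inequivalent

no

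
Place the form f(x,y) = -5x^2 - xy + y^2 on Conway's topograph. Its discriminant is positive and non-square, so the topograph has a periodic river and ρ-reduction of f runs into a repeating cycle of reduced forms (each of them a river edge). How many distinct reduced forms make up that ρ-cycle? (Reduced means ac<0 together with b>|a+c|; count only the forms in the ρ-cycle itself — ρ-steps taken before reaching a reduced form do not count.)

D = 21, ⌊√D⌋ = 4
descent: ρ → (1,3,-3)  [lands on river]
river: ρ → (-3,3,1)
ρ-cycle length = 2 (tail of 1 descent step not counted)

2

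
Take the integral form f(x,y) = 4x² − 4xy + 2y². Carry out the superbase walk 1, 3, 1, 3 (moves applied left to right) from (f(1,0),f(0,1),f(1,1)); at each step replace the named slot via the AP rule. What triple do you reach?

start (4,2,2) = (f(1,0),f(0,1),f(1,1))
replace slot 1: 2·(2+2) − 4 = 4 → (4,2,2)
replace slot 3: 2·(4+2) − 2 = 10 → (4,2,10)
replace slot 1: 2·(2+10) − 4 = 20 → (20,2,10)
replace slot 3: 2·(20+2) − 10 = 34 → (20,2,34)

20,2,34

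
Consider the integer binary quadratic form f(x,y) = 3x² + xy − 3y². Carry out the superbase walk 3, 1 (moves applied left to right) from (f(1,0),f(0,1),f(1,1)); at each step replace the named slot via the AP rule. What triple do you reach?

start (3,-3,1) = (f(1,0),f(0,1),f(1,1))
replace slot 3: 2·(3+(-3)) − 1 = -1 → (3,-3,-1)
replace slot 1: 2·((-3)+(-1)) − 3 = -11 → (-11,-3,-1)

-11,-3,-1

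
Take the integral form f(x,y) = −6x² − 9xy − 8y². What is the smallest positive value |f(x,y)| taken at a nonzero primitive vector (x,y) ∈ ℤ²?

translate: b→-3 (≡9 mod 12), so (6,9,8)→(6,-3,5)
flip: (6,-3,5)→(5,3,6)
reduced (well bottom): (5,3,6) with a≤c, −a<b≤a
well minimum |f| = |-5| = 5 (negative-definite)

5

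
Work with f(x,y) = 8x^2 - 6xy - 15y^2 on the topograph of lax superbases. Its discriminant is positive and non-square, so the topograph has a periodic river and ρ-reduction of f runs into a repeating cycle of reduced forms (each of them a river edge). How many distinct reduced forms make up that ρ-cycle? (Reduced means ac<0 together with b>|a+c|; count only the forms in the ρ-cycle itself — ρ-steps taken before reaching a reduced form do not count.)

D = 516, ⌊√D⌋ = 22
descent: ρ → (-15,6,8)
descent: ρ → (8,10,-13)  [lands on river]
river: ρ → (-13,16,5)
river: ρ → (5,14,-16)
river: ρ → (-16,18,3)
river: ρ → (3,18,-16)
river: ρ → (-16,14,5)
river: ρ → (5,16,-13)
river: ρ → (-13,10,8)
river: ρ → (8,22,-1)
river: ρ → (-1,22,8)
ρ-cycle length = 10 (tail of 2 descent steps not counted)

10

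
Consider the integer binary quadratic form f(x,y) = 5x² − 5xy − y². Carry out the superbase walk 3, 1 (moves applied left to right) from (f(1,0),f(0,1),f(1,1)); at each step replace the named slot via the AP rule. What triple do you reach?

start (5,-1,-1) = (f(1,0),f(0,1),f(1,1))
replace slot 3: 2·(5+(-1)) − (-1) = 9 → (5,-1,9)
replace slot 1: 2·((-1)+9) − 5 = 11 → (11,-1,9)

11,-1,9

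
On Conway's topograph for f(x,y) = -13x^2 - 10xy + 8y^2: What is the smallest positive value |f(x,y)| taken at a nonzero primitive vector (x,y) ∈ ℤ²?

descent: ρ → (8,10,-13)  [lands on river]
river: ρ → (-13,16,5)
river: ρ → (5,14,-16)
river: ρ → (-16,18,3)
river: ρ → (3,18,-16)
river: ρ → (-16,14,5)
river: ρ → (5,16,-13)
river: ρ → (-13,10,8)
river: ρ → (8,22,-1)
river: ρ → (-1,22,8)
closes: descent 1, river 10
min |a| on river = 1

1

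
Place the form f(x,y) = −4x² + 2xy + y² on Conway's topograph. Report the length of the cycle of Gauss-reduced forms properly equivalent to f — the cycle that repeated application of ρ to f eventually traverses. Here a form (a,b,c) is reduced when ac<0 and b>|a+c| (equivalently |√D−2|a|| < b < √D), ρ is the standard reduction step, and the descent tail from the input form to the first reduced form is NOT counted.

D = 20, ⌊√D⌋ = 4
descent: ρ → (1,4,-1)  [lands on river]
river: ρ → (-1,4,1)
ρ-cycle length = 2 (tail of 1 descent step not counted)

2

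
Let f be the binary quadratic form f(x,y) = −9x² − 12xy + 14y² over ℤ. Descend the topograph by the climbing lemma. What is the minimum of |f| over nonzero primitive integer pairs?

descent: ρ → (14,12,-9)  [lands on river]
river: ρ → (-9,24,2)
river: ρ → (2,24,-9)
river: ρ → (-9,12,14)
river: ρ → (14,16,-7)
river: ρ → (-7,12,18)
river: ρ → (18,24,-1)
river: ρ → (-1,24,18)
river: ρ → (18,12,-7)
river: ρ → (-7,16,14)
closes: descent 1, river 10
min |a| on river = 1

1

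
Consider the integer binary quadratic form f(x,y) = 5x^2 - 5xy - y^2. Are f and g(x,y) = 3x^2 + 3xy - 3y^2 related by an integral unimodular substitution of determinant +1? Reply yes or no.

D₁ = 45, D₂ = 45
river cycle of f (length 2): (-1, 5, 5), (5, 5, -1)
river cycle of g (length 2): (-3, 3, 3), (3, 3, -3)
cycles differ ⇒ inequivalent

no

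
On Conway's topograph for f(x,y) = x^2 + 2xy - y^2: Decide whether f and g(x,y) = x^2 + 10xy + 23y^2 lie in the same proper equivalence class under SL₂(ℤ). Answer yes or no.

D₁ = 8, D₂ = 8
river cycle of f (length 2): (-1, 2, 1), (1, 2, -1)
river cycle of g (length 2): (1, 2, -1), (-1, 2, 1)
cycles coincide ⇒ equivalent

yes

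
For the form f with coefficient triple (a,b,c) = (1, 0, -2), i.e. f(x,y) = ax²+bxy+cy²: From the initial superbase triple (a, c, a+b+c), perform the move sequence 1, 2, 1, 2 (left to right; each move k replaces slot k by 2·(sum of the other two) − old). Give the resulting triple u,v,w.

start (1,-2,-1) = (f(1,0),f(0,1),f(1,1))
replace slot 1: 2·((-2)+(-1)) − 1 = -7 → (-7,-2,-1)
replace slot 2: 2·((-7)+(-1)) − (-2) = -14 → (-7,-14,-1)
replace slot 1: 2·((-14)+(-1)) − (-7) = -23 → (-23,-14,-1)
replace slot 2: 2·((-23)+(-1)) − (-14) = -34 → (-23,-34,-1)

-23,-34,-1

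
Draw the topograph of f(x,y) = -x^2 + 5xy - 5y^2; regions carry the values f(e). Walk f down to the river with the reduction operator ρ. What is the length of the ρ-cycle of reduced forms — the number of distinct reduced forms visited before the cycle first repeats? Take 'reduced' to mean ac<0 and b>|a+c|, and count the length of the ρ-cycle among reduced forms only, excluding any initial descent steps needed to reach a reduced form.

D = 5, ⌊√D⌋ = 2
descent: ρ → (-5,5,-1)
descent: ρ → (-1,1,1)  [lands on river]
river: ρ → (1,1,-1)
ρ-cycle length = 2 (tail of 2 descent steps not counted)

2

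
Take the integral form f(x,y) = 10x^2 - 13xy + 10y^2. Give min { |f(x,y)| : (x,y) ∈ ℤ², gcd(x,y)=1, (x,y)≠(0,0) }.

translate: b→7 (≡-13 mod 20), so (10,-13,10)→(10,7,7)
flip: (10,7,7)→(7,-7,10)
translate: b→7 (≡-7 mod 14), so (7,-7,10)→(7,7,10)
reduced (well bottom): (7,7,10) with a≤c, −a<b≤a
well minimum = a = 7

7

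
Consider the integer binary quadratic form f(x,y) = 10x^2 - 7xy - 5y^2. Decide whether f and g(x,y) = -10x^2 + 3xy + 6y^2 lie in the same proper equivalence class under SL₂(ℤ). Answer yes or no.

D₁ = 249, D₂ = 249
river cycle of f (length 16): (-5, 7, 10), (10, 13, -2), (-2, 15, 3), (3, 15, -2), (-2, 13, 10), (10, 7, -5), (-5, 13, 4), (4, 11, -8), (-8, 5, 7), (7, 9, -6), … (6 more)
river cycle of g (length 16): (6, 9, -7), (-7, 5, 8), (8, 11, -4), (-4, 13, 5), (5, 7, -10), (-10, 13, 2), (2, 15, -3), (-3, 15, 2), (2, 13, -10), (-10, 7, 5), … (6 more)
cycles differ ⇒ inequivalent

no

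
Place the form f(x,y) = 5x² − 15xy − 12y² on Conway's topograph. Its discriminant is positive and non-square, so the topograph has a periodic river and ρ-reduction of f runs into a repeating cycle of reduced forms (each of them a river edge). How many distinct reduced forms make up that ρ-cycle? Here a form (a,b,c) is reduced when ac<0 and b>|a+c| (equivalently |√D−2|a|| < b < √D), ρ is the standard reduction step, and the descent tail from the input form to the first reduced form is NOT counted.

D = 465, ⌊√D⌋ = 21
descent: ρ → (-12,15,5)  [lands on river]
river: ρ → (5,15,-12)
river: ρ → (-12,9,8)
river: ρ → (8,7,-13)
river: ρ → (-13,19,2)
river: ρ → (2,21,-3)
river: ρ → (-3,21,2)
river: ρ → (2,19,-13)
river: ρ → (-13,7,8)
river: ρ → (8,9,-12)
ρ-cycle length = 10 (tail of 1 descent step not counted)

10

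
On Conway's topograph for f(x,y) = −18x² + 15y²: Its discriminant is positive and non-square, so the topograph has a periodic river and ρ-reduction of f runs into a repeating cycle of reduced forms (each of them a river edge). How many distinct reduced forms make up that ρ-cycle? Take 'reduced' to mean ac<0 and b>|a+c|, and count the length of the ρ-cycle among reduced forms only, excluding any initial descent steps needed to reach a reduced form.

D = 1080, ⌊√D⌋ = 32
descent: ρ → (15,30,-3)  [lands on river]
river: ρ → (-3,30,15)
ρ-cycle length = 2 (tail of 1 descent step not counted)

2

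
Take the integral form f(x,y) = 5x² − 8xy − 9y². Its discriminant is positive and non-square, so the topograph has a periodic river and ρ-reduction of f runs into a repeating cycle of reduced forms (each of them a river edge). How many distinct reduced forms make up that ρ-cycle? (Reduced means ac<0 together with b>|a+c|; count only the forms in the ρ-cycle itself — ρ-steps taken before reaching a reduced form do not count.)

D = 244, ⌊√D⌋ = 15
descent: ρ → (-9,8,5)  [lands on river]
river: ρ → (5,12,-5)
river: ρ → (-5,8,9)
river: ρ → (9,10,-4)
river: ρ → (-4,14,3)
river: ρ → (3,10,-12)
river: ρ → (-12,14,1)
river: ρ → (1,14,-12)
river: ρ → (-12,10,3)
river: ρ → (3,14,-4)
river: ρ → (-4,10,9)
river: ρ → (9,8,-5)
river: ρ → (-5,12,5)
river: ρ → (5,8,-9)
river: ρ → (-9,10,4)
river: ρ → (4,14,-3)
river: ρ → (-3,10,12)
river: ρ → (12,14,-1)
river: ρ → (-1,14,12)
river: ρ → (12,10,-3)
river: ρ → (-3,14,4)
river: ρ → (4,10,-9)
ρ-cycle length = 22 (tail of 1 descent step not counted)

22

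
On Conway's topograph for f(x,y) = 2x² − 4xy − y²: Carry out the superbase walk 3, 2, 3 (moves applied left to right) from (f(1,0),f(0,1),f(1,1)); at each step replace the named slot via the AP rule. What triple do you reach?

start (2,-1,-3) = (f(1,0),f(0,1),f(1,1))
replace slot 3: 2·(2+(-1)) − (-3) = 5 → (2,-1,5)
replace slot 2: 2·(2+5) − (-1) = 15 → (2,15,5)
replace slot 3: 2·(2+15) − 5 = 29 → (2,15,29)

2,15,29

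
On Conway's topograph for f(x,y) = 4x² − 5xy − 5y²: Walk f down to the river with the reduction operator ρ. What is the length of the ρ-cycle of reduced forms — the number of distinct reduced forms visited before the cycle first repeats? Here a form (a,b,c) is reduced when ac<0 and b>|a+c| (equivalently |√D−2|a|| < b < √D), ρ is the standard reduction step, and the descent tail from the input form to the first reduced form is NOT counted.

D = 105, ⌊√D⌋ = 10
descent: ρ → (-5,5,4)  [lands on river]
river: ρ → (4,3,-6)
river: ρ → (-6,9,1)
river: ρ → (1,9,-6)
river: ρ → (-6,3,4)
river: ρ → (4,5,-5)
ρ-cycle length = 6 (tail of 1 descent step not counted)

6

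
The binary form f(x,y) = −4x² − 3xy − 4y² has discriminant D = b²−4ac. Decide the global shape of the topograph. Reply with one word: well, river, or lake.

D = b²−4ac = (-3)² − 4·(-4)·(-4) = -55
D < 0 ⇒ definite ⇒ every region one sign ⇒ single well

well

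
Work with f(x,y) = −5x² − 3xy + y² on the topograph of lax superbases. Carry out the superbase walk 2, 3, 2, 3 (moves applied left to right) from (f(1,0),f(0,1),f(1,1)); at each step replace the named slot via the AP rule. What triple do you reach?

start (-5,1,-7) = (f(1,0),f(0,1),f(1,1))
replace slot 2: 2·((-5)+(-7)) − 1 = -25 → (-5,-25,-7)
replace slot 3: 2·((-5)+(-25)) − (-7) = -53 → (-5,-25,-53)
replace slot 2: 2·((-5)+(-53)) − (-25) = -91 → (-5,-91,-53)
replace slot 3: 2·((-5)+(-91)) − (-53) = -139 → (-5,-91,-139)

-5,-91,-139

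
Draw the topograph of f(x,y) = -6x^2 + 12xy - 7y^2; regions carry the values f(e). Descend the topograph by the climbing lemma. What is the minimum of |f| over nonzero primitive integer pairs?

translate: b→0 (≡-12 mod 12), so (6,-12,7)→(6,0,1)
flip: (6,0,1)→(1,0,6)
reduced (well bottom): (1,0,6) with a≤c, −a<b≤a
well minimum |f| = |-1| = 1 (negative-definite)

1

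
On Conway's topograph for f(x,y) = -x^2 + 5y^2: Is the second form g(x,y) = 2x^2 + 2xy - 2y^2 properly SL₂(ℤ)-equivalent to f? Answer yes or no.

D₁ = 20, D₂ = 20
river cycle of f (length 2): (-1, 4, 1), (1, 4, -1)
river cycle of g (length 2): (-2, 2, 2), (2, 2, -2)
cycles differ ⇒ inequivalent

no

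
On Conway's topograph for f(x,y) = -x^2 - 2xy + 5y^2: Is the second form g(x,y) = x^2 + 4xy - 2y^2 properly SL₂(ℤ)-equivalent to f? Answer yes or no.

D₁ = 24, D₂ = 24
river cycle of f (length 2): (-1, 4, 2), (2, 4, -1)
river cycle of g (length 2): (-2, 4, 1), (1, 4, -2)
cycles differ ⇒ inequivalent

no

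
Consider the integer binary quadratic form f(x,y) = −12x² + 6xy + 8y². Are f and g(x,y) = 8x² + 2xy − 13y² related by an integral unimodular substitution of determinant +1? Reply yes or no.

D₁ = 420, D₂ = 420
river cycle of f (length 6): (8, 10, -10), (-10, 10, 8), (8, 6, -12), (-12, 18, 2), (2, 18, -12), (-12, 6, 8)
river cycle of g (length 4): (8, 18, -3), (-3, 18, 8), (8, 14, -7), (-7, 14, 8)
cycles differ ⇒ inequivalent

no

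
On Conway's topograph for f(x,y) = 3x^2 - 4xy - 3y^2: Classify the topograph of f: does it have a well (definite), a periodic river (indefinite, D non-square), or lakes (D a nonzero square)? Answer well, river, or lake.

D = b²−4ac = (-4)² − 4·3·(-3) = 52
D > 0 non-square ⇒ indefinite ⇒ periodic river

river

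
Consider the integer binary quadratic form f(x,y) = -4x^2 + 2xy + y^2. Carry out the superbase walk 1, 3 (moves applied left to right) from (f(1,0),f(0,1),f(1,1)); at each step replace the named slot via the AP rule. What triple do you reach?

start (-4,1,-1) = (f(1,0),f(0,1),f(1,1))
replace slot 1: 2·(1+(-1)) − (-4) = 4 → (4,1,-1)
replace slot 3: 2·(4+1) − (-1) = 11 → (4,1,11)

4,1,11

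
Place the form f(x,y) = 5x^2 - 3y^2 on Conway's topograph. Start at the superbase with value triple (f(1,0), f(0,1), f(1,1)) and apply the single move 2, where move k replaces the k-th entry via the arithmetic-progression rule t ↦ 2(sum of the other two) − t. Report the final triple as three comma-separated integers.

start (5,-3,2) = (f(1,0),f(0,1),f(1,1))
replace slot 2: 2·(5+2) − (-3) = 17 → (5,17,2)

5,17,2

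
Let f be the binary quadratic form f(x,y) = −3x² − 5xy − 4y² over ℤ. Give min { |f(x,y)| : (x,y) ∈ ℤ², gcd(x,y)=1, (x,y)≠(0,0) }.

translate: b→-1 (≡5 mod 6), so (3,5,4)→(3,-1,2)
flip: (3,-1,2)→(2,1,3)
reduced (well bottom): (2,1,3) with a≤c, −a<b≤a
well minimum |f| = |-2| = 2 (negative-definite)

2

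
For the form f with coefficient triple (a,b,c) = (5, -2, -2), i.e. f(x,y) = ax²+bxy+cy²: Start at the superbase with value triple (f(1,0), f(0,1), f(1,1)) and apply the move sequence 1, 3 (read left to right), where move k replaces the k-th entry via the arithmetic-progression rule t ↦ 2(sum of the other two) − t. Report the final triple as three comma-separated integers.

start (5,-2,1) = (f(1,0),f(0,1),f(1,1))
replace slot 1: 2·((-2)+1) − 5 = -7 → (-7,-2,1)
replace slot 3: 2·((-7)+(-2)) − 1 = -19 → (-7,-2,-19)

-7,-2,-19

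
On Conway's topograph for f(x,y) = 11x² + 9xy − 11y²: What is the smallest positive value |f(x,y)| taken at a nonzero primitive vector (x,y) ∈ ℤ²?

river: ρ → (-11,13,9)
river: ρ → (9,23,-1)
river: ρ → (-1,23,9)
river: ρ → (9,13,-11)
river: ρ → (-11,9,11)
river: ρ → (11,13,-9)
river: ρ → (-9,23,1)
river: ρ → (1,23,-9)
river: ρ → (-9,13,11)
river: ρ → (11,9,-11)
closes: descent 0, river 10
min |a| on river = 1

1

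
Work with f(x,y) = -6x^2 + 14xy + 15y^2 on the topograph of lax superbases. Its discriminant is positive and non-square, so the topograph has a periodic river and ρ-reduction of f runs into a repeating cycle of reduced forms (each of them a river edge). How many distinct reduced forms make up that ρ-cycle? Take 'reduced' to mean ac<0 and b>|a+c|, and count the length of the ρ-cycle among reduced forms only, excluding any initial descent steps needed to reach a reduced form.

D = 556, ⌊√D⌋ = 23
river: ρ → (15,16,-5)
river: ρ → (-5,14,18)
river: ρ → (18,22,-1)
river: ρ → (-1,22,18)
river: ρ → (18,14,-5)
river: ρ → (-5,16,15)
river: ρ → (15,14,-6)
river: ρ → (-6,22,3)
river: ρ → (3,20,-13)
river: ρ → (-13,6,10)
river: ρ → (10,14,-9)
river: ρ → (-9,22,2)
river: ρ → (2,22,-9)
river: ρ → (-9,14,10)
river: ρ → (10,6,-13)
river: ρ → (-13,20,3)
river: ρ → (3,22,-6)
river: ρ → (-6,14,15)
ρ-cycle length = 18 (tail of 0 descent steps not counted)

18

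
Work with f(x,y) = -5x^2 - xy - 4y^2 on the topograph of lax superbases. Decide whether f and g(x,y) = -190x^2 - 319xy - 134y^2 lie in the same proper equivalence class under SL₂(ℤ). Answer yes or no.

D₁ = -79, D₂ = -79
f is negative-definite; reduce −f:
−f: flip: (5,1,4)→(4,-1,5)
−f: reduced (well bottom): (4,-1,5) with a≤c, −a<b≤a
flip sign back: reduced form of f is (-4,1,-5)
g is negative-definite; reduce −g:
−g: translate: b→-61 (≡319 mod 380), so (190,319,134)→(190,-61,5)
−g: flip: (190,-61,5)→(5,61,190)
−g: translate: b→1 (≡61 mod 10), so (5,61,190)→(5,1,4)
−g: flip: (5,1,4)→(4,-1,5)
−g: reduced (well bottom): (4,-1,5) with a≤c, −a<b≤a
flip sign back: reduced form of g is (-4,1,-5)
reduced forms (-4, 1, -5) vs (-4, 1, -5) ⇒ equivalent

yes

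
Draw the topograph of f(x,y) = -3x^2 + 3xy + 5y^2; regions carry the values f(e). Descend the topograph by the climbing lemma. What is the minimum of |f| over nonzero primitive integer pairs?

river: ρ → (5,7,-1)
river: ρ → (-1,7,5)
river: ρ → (5,3,-3)
river: ρ → (-3,3,5)
closes: descent 0, river 4
min |a| on river = 1

1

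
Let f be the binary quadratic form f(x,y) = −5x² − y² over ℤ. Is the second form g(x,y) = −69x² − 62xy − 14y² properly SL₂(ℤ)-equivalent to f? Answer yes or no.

D₁ = -20, D₂ = -20
f is negative-definite; reduce −f:
−f: flip: (5,0,1)→(1,0,5)
−f: reduced (well bottom): (1,0,5) with a≤c, −a<b≤a
flip sign back: reduced form of f is (-1,0,-5)
g is negative-definite; reduce −g:
−g: flip: (69,62,14)→(14,-62,69)
−g: translate: b→-6 (≡-62 mod 28), so (14,-62,69)→(14,-6,1)
−g: flip: (14,-6,1)→(1,6,14)
−g: translate: b→0 (≡6 mod 2), so (1,6,14)→(1,0,5)
−g: reduced (well bottom): (1,0,5) with a≤c, −a<b≤a
flip sign back: reduced form of g is (-1,0,-5)
reduced forms (-1, 0, -5) vs (-1, 0, -5) ⇒ equivalent

yes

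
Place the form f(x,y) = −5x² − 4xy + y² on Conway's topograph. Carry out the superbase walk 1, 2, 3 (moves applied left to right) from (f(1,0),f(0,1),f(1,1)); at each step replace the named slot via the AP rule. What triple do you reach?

start (-5,1,-8) = (f(1,0),f(0,1),f(1,1))
replace slot 1: 2·(1+(-8)) − (-5) = -9 → (-9,1,-8)
replace slot 2: 2·((-9)+(-8)) − 1 = -35 → (-9,-35,-8)
replace slot 3: 2·((-9)+(-35)) − (-8) = -80 → (-9,-35,-80)

-9,-35,-80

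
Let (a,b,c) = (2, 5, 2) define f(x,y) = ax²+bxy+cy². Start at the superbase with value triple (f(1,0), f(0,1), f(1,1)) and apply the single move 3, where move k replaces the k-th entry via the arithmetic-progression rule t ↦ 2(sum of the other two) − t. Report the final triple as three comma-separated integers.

start (2,2,9) = (f(1,0),f(0,1),f(1,1))
replace slot 3: 2·(2+2) − 9 = -1 → (2,2,-1)

2,2,-1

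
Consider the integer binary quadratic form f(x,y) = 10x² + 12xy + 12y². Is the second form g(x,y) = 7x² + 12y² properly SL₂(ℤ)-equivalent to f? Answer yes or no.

D₁ = -336, D₂ = -336
f: translate: b→-8 (≡12 mod 20), so (10,12,12)→(10,-8,10)
f: flip: (10,-8,10)→(10,8,10)
f: reduced (well bottom): (10,8,10) with a≤c, −a<b≤a
g: reduced (well bottom): (7,0,12) with a≤c, −a<b≤a
reduced forms (10, 8, 10) vs (7, 0, 12) ⇒ inequivalent

no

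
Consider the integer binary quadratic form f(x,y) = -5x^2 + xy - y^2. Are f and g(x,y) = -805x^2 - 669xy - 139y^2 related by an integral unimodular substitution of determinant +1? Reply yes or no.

D₁ = -19, D₂ = -19
f is negative-definite; reduce −f:
−f: flip: (5,-1,1)→(1,1,5)
−f: reduced (well bottom): (1,1,5) with a≤c, −a<b≤a
flip sign back: reduced form of f is (-1,-1,-5)
g is negative-definite; reduce −g:
−g: flip: (805,669,139)→(139,-669,805)
−g: translate: b→-113 (≡-669 mod 278), so (139,-669,805)→(139,-113,23)
−g: flip: (139,-113,23)→(23,113,139)
−g: translate: b→21 (≡113 mod 46), so (23,113,139)→(23,21,5)
−g: flip: (23,21,5)→(5,-21,23)
−g: translate: b→-1 (≡-21 mod 10), so (5,-21,23)→(5,-1,1)
−g: flip: (5,-1,1)→(1,1,5)
−g: reduced (well bottom): (1,1,5) with a≤c, −a<b≤a
flip sign back: reduced form of g is (-1,-1,-5)
reduced forms (-1, -1, -5) vs (-1, -1, -5) ⇒ equivalent

yes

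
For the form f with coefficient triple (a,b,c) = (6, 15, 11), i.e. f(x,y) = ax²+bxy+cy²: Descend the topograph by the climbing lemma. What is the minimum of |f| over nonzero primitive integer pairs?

translate: b→3 (≡15 mod 12), so (6,15,11)→(6,3,2)
flip: (6,3,2)→(2,-3,6)
translate: b→1 (≡-3 mod 4), so (2,-3,6)→(2,1,5)
reduced (well bottom): (2,1,5) with a≤c, −a<b≤a
well minimum = a = 2

2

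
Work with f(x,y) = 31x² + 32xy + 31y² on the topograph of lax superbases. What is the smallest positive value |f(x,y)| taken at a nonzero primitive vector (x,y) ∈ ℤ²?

translate: b→-30 (≡32 mod 62), so (31,32,31)→(31,-30,30)
flip: (31,-30,30)→(30,30,31)
reduced (well bottom): (30,30,31) with a≤c, −a<b≤a
well minimum = a = 30

30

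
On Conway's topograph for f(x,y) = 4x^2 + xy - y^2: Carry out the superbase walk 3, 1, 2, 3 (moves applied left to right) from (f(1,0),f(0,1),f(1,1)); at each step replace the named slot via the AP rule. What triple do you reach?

start (4,-1,4) = (f(1,0),f(0,1),f(1,1))
replace slot 3: 2·(4+(-1)) − 4 = 2 → (4,-1,2)
replace slot 1: 2·((-1)+2) − 4 = -2 → (-2,-1,2)
replace slot 2: 2·((-2)+2) − (-1) = 1 → (-2,1,2)
replace slot 3: 2·((-2)+1) − 2 = -4 → (-2,1,-4)

-2,1,-4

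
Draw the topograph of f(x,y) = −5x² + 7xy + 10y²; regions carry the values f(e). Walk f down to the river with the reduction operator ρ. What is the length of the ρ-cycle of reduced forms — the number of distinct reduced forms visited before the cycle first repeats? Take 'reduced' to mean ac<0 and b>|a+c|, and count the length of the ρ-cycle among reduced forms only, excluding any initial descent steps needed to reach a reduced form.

D = 249, ⌊√D⌋ = 15
river: ρ → (10,13,-2)
river: ρ → (-2,15,3)
river: ρ → (3,15,-2)
river: ρ → (-2,13,10)
river: ρ → (10,7,-5)
river: ρ → (-5,13,4)
river: ρ → (4,11,-8)
river: ρ → (-8,5,7)
river: ρ → (7,9,-6)
river: ρ → (-6,15,1)
river: ρ → (1,15,-6)
river: ρ → (-6,9,7)
river: ρ → (7,5,-8)
river: ρ → (-8,11,4)
river: ρ → (4,13,-5)
river: ρ → (-5,7,10)
ρ-cycle length = 16 (tail of 0 descent steps not counted)

16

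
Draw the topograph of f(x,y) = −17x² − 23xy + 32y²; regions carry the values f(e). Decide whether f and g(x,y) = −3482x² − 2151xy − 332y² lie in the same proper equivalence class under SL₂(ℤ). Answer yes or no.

D₁ = 2705, D₂ = 2705
river cycle of f (length 10): (32, 23, -17), (-17, 45, 10), (10, 35, -37), (-37, 39, 8), (8, 41, -32), (-32, 23, 17), (17, 45, -10), (-10, 35, 37), (37, 39, -8), (-8, 41, 32)
river cycle of g (length 10): (-17, 45, 10), (10, 35, -37), (-37, 39, 8), (8, 41, -32), (-32, 23, 17), (17, 45, -10), (-10, 35, 37), (37, 39, -8), (-8, 41, 32), (32, 23, -17)
cycles coincide ⇒ equivalent

yes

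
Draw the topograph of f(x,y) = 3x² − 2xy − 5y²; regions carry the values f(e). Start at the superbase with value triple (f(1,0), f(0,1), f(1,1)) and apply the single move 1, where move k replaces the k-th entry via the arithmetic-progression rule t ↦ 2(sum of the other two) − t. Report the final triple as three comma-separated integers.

start (3,-5,-4) = (f(1,0),f(0,1),f(1,1))
replace slot 1: 2·((-5)+(-4)) − 3 = -21 → (-21,-5,-4)

-21,-5,-4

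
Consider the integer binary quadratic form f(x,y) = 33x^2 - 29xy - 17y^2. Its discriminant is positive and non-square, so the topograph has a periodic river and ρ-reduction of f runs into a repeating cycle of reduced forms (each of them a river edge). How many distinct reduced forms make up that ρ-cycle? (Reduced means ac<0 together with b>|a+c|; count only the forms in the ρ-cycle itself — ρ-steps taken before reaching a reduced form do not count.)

D = 3085, ⌊√D⌋ = 55
descent: ρ → (-17,29,33)  [lands on river]
river: ρ → (33,37,-13)
river: ρ → (-13,41,27)
river: ρ → (27,13,-27)
river: ρ → (-27,41,13)
river: ρ → (13,37,-33)
river: ρ → (-33,29,17)
river: ρ → (17,39,-23)
river: ρ → (-23,53,3)
river: ρ → (3,55,-5)
river: ρ → (-5,55,3)
river: ρ → (3,53,-23)
river: ρ → (-23,39,17)
river: ρ → (17,29,-33)
river: ρ → (-33,37,13)
river: ρ → (13,41,-27)
river: ρ → (-27,13,27)
river: ρ → (27,41,-13)
river: ρ → (-13,37,33)
river: ρ → (33,29,-17)
river: ρ → (-17,39,23)
river: ρ → (23,53,-3)
river: ρ → (-3,55,5)
river: ρ → (5,55,-3)
river: ρ → (-3,53,23)
river: ρ → (23,39,-17)
ρ-cycle length = 26 (tail of 1 descent step not counted)

26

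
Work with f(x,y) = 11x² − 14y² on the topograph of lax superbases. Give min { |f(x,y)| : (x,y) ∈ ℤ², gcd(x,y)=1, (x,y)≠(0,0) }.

descent: ρ → (-14,0,11)
descent: ρ → (11,22,-3)  [lands on river]
river: ρ → (-3,20,18)
river: ρ → (18,16,-5)
river: ρ → (-5,24,2)
river: ρ → (2,24,-5)
river: ρ → (-5,16,18)
river: ρ → (18,20,-3)
river: ρ → (-3,22,11)
closes: descent 2, river 8
min |a| on river = 2

2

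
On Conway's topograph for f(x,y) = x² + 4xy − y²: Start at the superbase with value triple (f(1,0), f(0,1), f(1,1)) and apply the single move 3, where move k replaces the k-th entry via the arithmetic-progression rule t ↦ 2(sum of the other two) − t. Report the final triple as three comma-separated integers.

start (1,-1,4) = (f(1,0),f(0,1),f(1,1))
replace slot 3: 2·(1+(-1)) − 4 = -4 → (1,-1,-4)

1,-1,-4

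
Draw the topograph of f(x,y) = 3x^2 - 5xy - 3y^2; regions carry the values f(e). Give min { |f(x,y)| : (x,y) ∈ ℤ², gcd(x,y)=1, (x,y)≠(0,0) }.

descent: ρ → (-3,5,3)  [lands on river]
river: ρ → (3,7,-1)
river: ρ → (-1,7,3)
river: ρ → (3,5,-3)
river: ρ → (-3,7,1)
river: ρ → (1,7,-3)
closes: descent 1, river 6
min |a| on river = 1

1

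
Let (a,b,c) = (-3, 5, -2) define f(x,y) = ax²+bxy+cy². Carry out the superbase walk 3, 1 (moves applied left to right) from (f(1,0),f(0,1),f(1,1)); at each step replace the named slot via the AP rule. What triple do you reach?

start (-3,-2,0) = (f(1,0),f(0,1),f(1,1))
replace slot 3: 2·((-3)+(-2)) − 0 = -10 → (-3,-2,-10)
replace slot 1: 2·((-2)+(-10)) − (-3) = -21 → (-21,-2,-10)

-21,-2,-10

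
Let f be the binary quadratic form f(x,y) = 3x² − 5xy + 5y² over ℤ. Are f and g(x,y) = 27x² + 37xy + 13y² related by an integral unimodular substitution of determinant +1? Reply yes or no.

D₁ = -35, D₂ = -35
f: translate: b→1 (≡-5 mod 6), so (3,-5,5)→(3,1,3)
f: reduced (well bottom): (3,1,3) with a≤c, −a<b≤a
g: translate: b→-17 (≡37 mod 54), so (27,37,13)→(27,-17,3)
g: flip: (27,-17,3)→(3,17,27)
g: translate: b→-1 (≡17 mod 6), so (3,17,27)→(3,-1,3)
g: flip: (3,-1,3)→(3,1,3)
g: reduced (well bottom): (3,1,3) with a≤c, −a<b≤a
reduced forms (3, 1, 3) vs (3, 1, 3) ⇒ equivalent

yes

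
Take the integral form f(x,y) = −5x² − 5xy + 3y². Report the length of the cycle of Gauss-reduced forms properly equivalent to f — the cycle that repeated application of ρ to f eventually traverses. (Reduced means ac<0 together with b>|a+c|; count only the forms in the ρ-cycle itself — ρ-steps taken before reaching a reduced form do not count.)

D = 85, ⌊√D⌋ = 9
descent: ρ → (3,5,-5)  [lands on river]
river: ρ → (-5,5,3)
river: ρ → (3,7,-3)
river: ρ → (-3,5,5)
river: ρ → (5,5,-3)
river: ρ → (-3,7,3)
ρ-cycle length = 6 (tail of 1 descent step not counted)

6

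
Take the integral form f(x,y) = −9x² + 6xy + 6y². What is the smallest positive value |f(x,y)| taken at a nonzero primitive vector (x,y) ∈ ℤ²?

river: ρ → (6,6,-9)
river: ρ → (-9,12,3)
river: ρ → (3,12,-9)
river: ρ → (-9,6,6)
closes: descent 0, river 4
min |a| on river = 3

3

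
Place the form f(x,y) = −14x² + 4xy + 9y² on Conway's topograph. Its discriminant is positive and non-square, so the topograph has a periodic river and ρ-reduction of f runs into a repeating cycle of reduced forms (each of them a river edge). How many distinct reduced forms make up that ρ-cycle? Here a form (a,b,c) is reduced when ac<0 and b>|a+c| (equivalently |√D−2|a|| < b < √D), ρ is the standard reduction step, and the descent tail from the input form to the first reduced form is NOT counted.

D = 520, ⌊√D⌋ = 22
descent: ρ → (9,14,-9)  [lands on river]
river: ρ → (-9,22,1)
river: ρ → (1,22,-9)
river: ρ → (-9,14,9)
river: ρ → (9,22,-1)
river: ρ → (-1,22,9)
ρ-cycle length = 6 (tail of 1 descent step not counted)

6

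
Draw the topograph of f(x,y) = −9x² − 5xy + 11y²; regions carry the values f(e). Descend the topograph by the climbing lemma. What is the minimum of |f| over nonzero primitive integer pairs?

descent: ρ → (11,5,-9)  [lands on river]
river: ρ → (-9,13,7)
river: ρ → (7,15,-7)
river: ρ → (-7,13,9)
river: ρ → (9,5,-11)
river: ρ → (-11,17,3)
river: ρ → (3,19,-5)
river: ρ → (-5,11,15)
river: ρ → (15,19,-1)
river: ρ → (-1,19,15)
river: ρ → (15,11,-5)
river: ρ → (-5,19,3)
river: ρ → (3,17,-11)
river: ρ → (-11,5,9)
river: ρ → (9,13,-7)
river: ρ → (-7,15,7)
river: ρ → (7,13,-9)
river: ρ → (-9,5,11)
river: ρ → (11,17,-3)
river: ρ → (-3,19,5)
river: ρ → (5,11,-15)
river: ρ → (-15,19,1)
river: ρ → (1,19,-15)
river: ρ → (-15,11,5)
river: ρ → (5,19,-3)
river: ρ → (-3,17,11)
closes: descent 1, river 26
min |a| on river = 1

1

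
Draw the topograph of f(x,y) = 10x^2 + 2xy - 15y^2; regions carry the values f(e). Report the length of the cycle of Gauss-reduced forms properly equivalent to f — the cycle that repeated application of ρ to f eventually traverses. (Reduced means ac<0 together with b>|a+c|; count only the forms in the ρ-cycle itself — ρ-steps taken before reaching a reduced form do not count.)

D = 604, ⌊√D⌋ = 24
descent: ρ → (-15,-2,10)
descent: ρ → (10,22,-3)  [lands on river]
river: ρ → (-3,20,17)
river: ρ → (17,14,-6)
river: ρ → (-6,22,5)
river: ρ → (5,18,-14)
river: ρ → (-14,10,9)
river: ρ → (9,8,-15)
river: ρ → (-15,22,2)
river: ρ → (2,22,-15)
river: ρ → (-15,8,9)
river: ρ → (9,10,-14)
river: ρ → (-14,18,5)
river: ρ → (5,22,-6)
river: ρ → (-6,14,17)
river: ρ → (17,20,-3)
river: ρ → (-3,22,10)
river: ρ → (10,18,-7)
river: ρ → (-7,24,1)
river: ρ → (1,24,-7)
river: ρ → (-7,18,10)
ρ-cycle length = 20 (tail of 2 descent steps not counted)

20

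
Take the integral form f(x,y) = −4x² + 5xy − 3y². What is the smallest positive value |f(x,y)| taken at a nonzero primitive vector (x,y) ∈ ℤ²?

translate: b→3 (≡-5 mod 8), so (4,-5,3)→(4,3,2)
flip: (4,3,2)→(2,-3,4)
translate: b→1 (≡-3 mod 4), so (2,-3,4)→(2,1,3)
reduced (well bottom): (2,1,3) with a≤c, −a<b≤a
well minimum |f| = |-2| = 2 (negative-definite)

2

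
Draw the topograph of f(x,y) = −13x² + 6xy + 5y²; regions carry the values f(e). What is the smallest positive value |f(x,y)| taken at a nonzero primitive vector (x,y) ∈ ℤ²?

descent: ρ → (5,14,-5)  [lands on river]
river: ρ → (-5,16,2)
river: ρ → (2,16,-5)
river: ρ → (-5,14,5)
river: ρ → (5,16,-2)
river: ρ → (-2,16,5)
closes: descent 1, river 6
min |a| on river = 2

2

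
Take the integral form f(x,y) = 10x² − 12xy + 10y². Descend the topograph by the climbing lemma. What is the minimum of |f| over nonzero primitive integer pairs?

translate: b→8 (≡-12 mod 20), so (10,-12,10)→(10,8,8)
flip: (10,8,8)→(8,-8,10)
translate: b→8 (≡-8 mod 16), so (8,-8,10)→(8,8,10)
reduced (well bottom): (8,8,10) with a≤c, −a<b≤a
well minimum = a = 8

8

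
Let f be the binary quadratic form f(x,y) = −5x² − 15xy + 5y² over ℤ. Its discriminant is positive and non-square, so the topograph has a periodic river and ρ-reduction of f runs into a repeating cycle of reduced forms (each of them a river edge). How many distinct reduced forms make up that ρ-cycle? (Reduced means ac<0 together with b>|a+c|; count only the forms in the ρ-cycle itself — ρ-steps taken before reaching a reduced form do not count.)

D = 325, ⌊√D⌋ = 18
descent: ρ → (5,15,-5)  [lands on river]
river: ρ → (-5,15,5)
ρ-cycle length = 2 (tail of 1 descent step not counted)

2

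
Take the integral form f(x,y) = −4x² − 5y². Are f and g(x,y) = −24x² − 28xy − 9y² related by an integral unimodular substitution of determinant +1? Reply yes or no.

D₁ = -80, D₂ = -80
f is negative-definite; reduce −f:
−f: reduced (well bottom): (4,0,5) with a≤c, −a<b≤a
flip sign back: reduced form of f is (-4,0,-5)
g is negative-definite; reduce −g:
−g: translate: b→-20 (≡28 mod 48), so (24,28,9)→(24,-20,5)
−g: flip: (24,-20,5)→(5,20,24)
−g: translate: b→0 (≡20 mod 10), so (5,20,24)→(5,0,4)
−g: flip: (5,0,4)→(4,0,5)
−g: reduced (well bottom): (4,0,5) with a≤c, −a<b≤a
flip sign back: reduced form of g is (-4,0,-5)
reduced forms (-4, 0, -5) vs (-4, 0, -5) ⇒ equivalent

yes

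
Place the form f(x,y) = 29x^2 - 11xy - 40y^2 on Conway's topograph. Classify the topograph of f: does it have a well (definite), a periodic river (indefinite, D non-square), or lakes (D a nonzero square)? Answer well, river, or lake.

D = b²−4ac = (-11)² − 4·29·(-40) = 4761
D = 69² is a perfect square ⇒ form factors over ℤ ⇒ lakes

lake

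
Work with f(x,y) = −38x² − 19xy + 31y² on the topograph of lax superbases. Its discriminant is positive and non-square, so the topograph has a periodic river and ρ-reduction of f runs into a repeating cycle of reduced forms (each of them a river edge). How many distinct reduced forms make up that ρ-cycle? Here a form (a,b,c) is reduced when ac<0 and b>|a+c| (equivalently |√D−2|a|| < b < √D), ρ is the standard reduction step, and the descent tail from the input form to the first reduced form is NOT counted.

D = 5073, ⌊√D⌋ = 71
descent: ρ → (31,19,-38)  [lands on river]
river: ρ → (-38,57,12)
river: ρ → (12,63,-23)
river: ρ → (-23,29,46)
river: ρ → (46,63,-6)
river: ρ → (-6,69,13)
river: ρ → (13,61,-26)
river: ρ → (-26,43,31)
ρ-cycle length = 8 (tail of 1 descent step not counted)

8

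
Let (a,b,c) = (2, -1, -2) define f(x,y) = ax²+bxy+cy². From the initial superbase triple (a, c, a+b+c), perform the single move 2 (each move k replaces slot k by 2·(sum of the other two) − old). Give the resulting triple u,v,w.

start (2,-2,-1) = (f(1,0),f(0,1),f(1,1))
replace slot 2: 2·(2+(-1)) − (-2) = 4 → (2,4,-1)

2,4,-1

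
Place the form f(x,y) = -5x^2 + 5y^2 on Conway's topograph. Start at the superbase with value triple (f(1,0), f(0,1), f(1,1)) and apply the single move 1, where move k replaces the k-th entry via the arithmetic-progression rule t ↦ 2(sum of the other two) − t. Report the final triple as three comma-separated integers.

start (-5,5,0) = (f(1,0),f(0,1),f(1,1))
replace slot 1: 2·(5+0) − (-5) = 15 → (15,5,0)

15,5,0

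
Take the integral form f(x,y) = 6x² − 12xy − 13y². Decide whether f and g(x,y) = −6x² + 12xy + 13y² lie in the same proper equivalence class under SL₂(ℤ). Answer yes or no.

D₁ = 456, D₂ = 456
river cycle of f (length 10): (-13, 12, 6), (6, 12, -13), (-13, 14, 5), (5, 16, -10), (-10, 4, 11), (11, 18, -3), (-3, 18, 11), (11, 4, -10), (-10, 16, 5), (5, 14, -13)
river cycle of g (length 10): (13, 14, -5), (-5, 16, 10), (10, 4, -11), (-11, 18, 3), (3, 18, -11), (-11, 4, 10), (10, 16, -5), (-5, 14, 13), (13, 12, -6), (-6, 12, 13)
cycles differ ⇒ inequivalent

no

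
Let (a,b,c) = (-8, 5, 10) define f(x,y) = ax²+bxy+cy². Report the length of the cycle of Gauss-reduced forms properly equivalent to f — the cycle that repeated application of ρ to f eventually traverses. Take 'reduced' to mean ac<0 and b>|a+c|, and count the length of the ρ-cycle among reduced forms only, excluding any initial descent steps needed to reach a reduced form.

D = 345, ⌊√D⌋ = 18
river: ρ → (10,15,-3)
river: ρ → (-3,15,10)
river: ρ → (10,5,-8)
river: ρ → (-8,11,7)
river: ρ → (7,17,-2)
river: ρ → (-2,15,15)
river: ρ → (15,15,-2)
river: ρ → (-2,17,7)
river: ρ → (7,11,-8)
river: ρ → (-8,5,10)
ρ-cycle length = 10 (tail of 0 descent steps not counted)

10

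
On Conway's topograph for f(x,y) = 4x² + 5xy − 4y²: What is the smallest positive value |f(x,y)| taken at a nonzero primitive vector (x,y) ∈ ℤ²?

river: ρ → (-4,3,5)
river: ρ → (5,7,-2)
river: ρ → (-2,9,1)
river: ρ → (1,9,-2)
river: ρ → (-2,7,5)
river: ρ → (5,3,-4)
river: ρ → (-4,5,4)
river: ρ → (4,3,-5)
river: ρ → (-5,7,2)
river: ρ → (2,9,-1)
river: ρ → (-1,9,2)
river: ρ → (2,7,-5)
river: ρ → (-5,3,4)
river: ρ → (4,5,-4)
closes: descent 0, river 14
min |a| on river = 1

1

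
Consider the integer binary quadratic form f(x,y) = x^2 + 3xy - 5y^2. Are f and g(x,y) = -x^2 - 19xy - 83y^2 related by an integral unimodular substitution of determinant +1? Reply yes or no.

D₁ = 29, D₂ = 29
river cycle of f (length 2): (1, 5, -1), (-1, 5, 1)
river cycle of g (length 2): (-1, 5, 1), (1, 5, -1)
cycles coincide ⇒ equivalent

yes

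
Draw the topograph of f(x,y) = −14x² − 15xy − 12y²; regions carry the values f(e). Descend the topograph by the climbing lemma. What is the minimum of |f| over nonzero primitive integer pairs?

translate: b→-13 (≡15 mod 28), so (14,15,12)→(14,-13,11)
flip: (14,-13,11)→(11,13,14)
translate: b→-9 (≡13 mod 22), so (11,13,14)→(11,-9,12)
reduced (well bottom): (11,-9,12) with a≤c, −a<b≤a
well minimum |f| = |-11| = 11 (negative-definite)

11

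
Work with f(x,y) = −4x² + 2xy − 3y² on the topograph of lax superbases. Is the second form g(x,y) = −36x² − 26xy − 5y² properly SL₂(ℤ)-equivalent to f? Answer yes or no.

D₁ = -44, D₂ = -44
f is negative-definite; reduce −f:
−f: flip: (4,-2,3)→(3,2,4)
−f: reduced (well bottom): (3,2,4) with a≤c, −a<b≤a
flip sign back: reduced form of f is (-3,-2,-4)
g is negative-definite; reduce −g:
−g: flip: (36,26,5)→(5,-26,36)
−g: translate: b→4 (≡-26 mod 10), so (5,-26,36)→(5,4,3)
−g: flip: (5,4,3)→(3,-4,5)
−g: translate: b→2 (≡-4 mod 6), so (3,-4,5)→(3,2,4)
−g: reduced (well bottom): (3,2,4) with a≤c, −a<b≤a
flip sign back: reduced form of g is (-3,-2,-4)
reduced forms (-3, -2, -4) vs (-3, -2, -4) ⇒ equivalent

yes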